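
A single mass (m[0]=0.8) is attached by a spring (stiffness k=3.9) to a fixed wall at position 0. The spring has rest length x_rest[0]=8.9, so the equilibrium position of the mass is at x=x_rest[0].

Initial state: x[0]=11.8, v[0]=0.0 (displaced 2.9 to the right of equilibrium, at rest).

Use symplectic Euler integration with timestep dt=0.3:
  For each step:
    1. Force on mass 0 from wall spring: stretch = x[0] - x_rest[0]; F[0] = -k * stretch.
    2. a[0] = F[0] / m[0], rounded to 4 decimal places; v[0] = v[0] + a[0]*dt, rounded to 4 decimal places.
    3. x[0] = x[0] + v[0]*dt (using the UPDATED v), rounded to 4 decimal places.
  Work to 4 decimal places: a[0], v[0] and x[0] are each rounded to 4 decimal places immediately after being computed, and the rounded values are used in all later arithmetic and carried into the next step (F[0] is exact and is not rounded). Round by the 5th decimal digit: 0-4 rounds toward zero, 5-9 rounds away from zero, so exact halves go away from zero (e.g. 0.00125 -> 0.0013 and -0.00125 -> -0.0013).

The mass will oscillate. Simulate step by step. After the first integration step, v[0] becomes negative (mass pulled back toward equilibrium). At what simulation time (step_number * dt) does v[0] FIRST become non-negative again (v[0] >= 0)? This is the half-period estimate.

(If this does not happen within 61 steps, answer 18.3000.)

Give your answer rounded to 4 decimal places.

Step 0: x=[11.8000] v=[0.0000]
Step 1: x=[10.5276] v=[-4.2413]
Step 2: x=[8.5411] v=[-6.6217]
Step 3: x=[6.7121] v=[-6.0968]
Step 4: x=[5.8430] v=[-2.8970]
Step 5: x=[6.3152] v=[1.5739]
First v>=0 after going negative at step 5, time=1.5000

Answer: 1.5000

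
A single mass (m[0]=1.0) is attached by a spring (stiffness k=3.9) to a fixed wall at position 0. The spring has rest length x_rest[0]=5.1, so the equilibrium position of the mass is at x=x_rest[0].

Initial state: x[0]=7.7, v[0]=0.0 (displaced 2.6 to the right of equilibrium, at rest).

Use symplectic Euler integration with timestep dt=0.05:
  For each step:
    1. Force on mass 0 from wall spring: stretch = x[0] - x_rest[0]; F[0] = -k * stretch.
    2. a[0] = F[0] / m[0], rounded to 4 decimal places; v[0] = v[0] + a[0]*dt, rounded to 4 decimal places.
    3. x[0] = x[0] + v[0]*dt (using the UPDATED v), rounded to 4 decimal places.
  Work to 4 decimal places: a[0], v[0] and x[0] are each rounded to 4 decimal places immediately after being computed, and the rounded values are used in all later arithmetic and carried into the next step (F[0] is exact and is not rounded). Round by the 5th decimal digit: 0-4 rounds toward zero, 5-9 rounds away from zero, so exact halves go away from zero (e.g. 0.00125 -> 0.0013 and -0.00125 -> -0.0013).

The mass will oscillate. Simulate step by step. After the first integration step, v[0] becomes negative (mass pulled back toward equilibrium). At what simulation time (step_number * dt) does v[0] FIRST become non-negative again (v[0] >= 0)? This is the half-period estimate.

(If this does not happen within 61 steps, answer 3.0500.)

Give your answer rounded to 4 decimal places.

Step 0: x=[7.7000] v=[0.0000]
Step 1: x=[7.6747] v=[-0.5070]
Step 2: x=[7.6242] v=[-1.0091]
Step 3: x=[7.5491] v=[-1.5013]
Step 4: x=[7.4502] v=[-1.9789]
Step 5: x=[7.3283] v=[-2.4372]
Step 6: x=[7.1847] v=[-2.8717]
Step 7: x=[7.0208] v=[-3.2782]
Step 8: x=[6.8382] v=[-3.6528]
Step 9: x=[6.6386] v=[-3.9918]
Step 10: x=[6.4240] v=[-4.2918]
Step 11: x=[6.1965] v=[-4.5500]
Step 12: x=[5.9583] v=[-4.7638]
Step 13: x=[5.7117] v=[-4.9312]
Step 14: x=[5.4592] v=[-5.0505]
Step 15: x=[5.2032] v=[-5.1205]
Step 16: x=[4.9462] v=[-5.1406]
Step 17: x=[4.6907] v=[-5.1106]
Step 18: x=[4.4392] v=[-5.0308]
Step 19: x=[4.1941] v=[-4.9019]
Step 20: x=[3.9578] v=[-4.7253]
Step 21: x=[3.7327] v=[-4.5026]
Step 22: x=[3.5209] v=[-4.2360]
Step 23: x=[3.3245] v=[-3.9281]
Step 24: x=[3.1454] v=[-3.5819]
Step 25: x=[2.9854] v=[-3.2008]
Step 26: x=[2.8460] v=[-2.7885]
Step 27: x=[2.7286] v=[-2.3490]
Step 28: x=[2.6343] v=[-1.8866]
Step 29: x=[2.5640] v=[-1.4058]
Step 30: x=[2.5184] v=[-0.9113]
Step 31: x=[2.4980] v=[-0.4079]
Step 32: x=[2.5030] v=[0.0995]
First v>=0 after going negative at step 32, time=1.6000

Answer: 1.6000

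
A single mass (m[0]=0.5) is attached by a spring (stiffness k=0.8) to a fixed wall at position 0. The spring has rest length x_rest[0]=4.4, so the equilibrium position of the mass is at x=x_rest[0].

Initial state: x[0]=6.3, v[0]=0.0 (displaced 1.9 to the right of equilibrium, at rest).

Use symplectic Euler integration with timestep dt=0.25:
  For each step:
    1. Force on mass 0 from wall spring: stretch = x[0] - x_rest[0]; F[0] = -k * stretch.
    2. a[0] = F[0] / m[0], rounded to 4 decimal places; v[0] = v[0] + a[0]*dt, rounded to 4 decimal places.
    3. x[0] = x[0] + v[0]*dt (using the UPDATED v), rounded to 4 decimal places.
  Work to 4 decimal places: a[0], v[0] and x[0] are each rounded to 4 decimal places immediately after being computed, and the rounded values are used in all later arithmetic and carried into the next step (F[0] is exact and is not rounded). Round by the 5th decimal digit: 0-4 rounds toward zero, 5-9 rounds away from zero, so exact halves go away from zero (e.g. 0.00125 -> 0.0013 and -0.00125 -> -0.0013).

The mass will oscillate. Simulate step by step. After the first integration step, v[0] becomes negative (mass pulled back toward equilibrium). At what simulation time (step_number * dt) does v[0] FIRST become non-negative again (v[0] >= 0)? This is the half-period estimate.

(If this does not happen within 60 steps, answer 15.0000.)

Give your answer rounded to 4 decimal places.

Step 0: x=[6.3000] v=[0.0000]
Step 1: x=[6.1100] v=[-0.7600]
Step 2: x=[5.7490] v=[-1.4440]
Step 3: x=[5.2531] v=[-1.9836]
Step 4: x=[4.6719] v=[-2.3249]
Step 5: x=[4.0635] v=[-2.4337]
Step 6: x=[3.4887] v=[-2.2991]
Step 7: x=[3.0051] v=[-1.9346]
Step 8: x=[2.6609] v=[-1.3767]
Step 9: x=[2.4906] v=[-0.6811]
Step 10: x=[2.5113] v=[0.0827]
First v>=0 after going negative at step 10, time=2.5000

Answer: 2.5000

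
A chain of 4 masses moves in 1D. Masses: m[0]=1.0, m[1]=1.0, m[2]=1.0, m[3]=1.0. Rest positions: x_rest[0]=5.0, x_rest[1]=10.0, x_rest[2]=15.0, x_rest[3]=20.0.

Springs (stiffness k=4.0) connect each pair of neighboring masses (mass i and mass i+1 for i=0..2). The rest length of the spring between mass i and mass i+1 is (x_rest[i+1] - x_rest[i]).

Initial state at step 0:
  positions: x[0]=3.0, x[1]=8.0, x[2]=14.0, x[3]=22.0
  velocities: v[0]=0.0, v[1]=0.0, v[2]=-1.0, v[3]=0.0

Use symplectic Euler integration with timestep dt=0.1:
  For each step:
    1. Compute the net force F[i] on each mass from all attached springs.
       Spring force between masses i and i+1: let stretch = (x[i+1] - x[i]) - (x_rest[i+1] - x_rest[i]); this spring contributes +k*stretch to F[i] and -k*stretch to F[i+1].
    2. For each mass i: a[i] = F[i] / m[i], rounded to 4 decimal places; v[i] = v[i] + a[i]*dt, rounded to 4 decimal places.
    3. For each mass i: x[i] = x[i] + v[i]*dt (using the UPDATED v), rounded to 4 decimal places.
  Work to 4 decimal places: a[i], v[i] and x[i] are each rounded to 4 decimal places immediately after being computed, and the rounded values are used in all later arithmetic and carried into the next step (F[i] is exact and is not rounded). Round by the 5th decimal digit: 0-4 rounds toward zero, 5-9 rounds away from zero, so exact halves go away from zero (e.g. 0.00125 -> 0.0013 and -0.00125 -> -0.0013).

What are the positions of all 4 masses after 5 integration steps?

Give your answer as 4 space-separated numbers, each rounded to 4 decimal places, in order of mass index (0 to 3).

Answer: 3.0510 8.5243 14.5341 20.3906

Derivation:
Step 0: x=[3.0000 8.0000 14.0000 22.0000] v=[0.0000 0.0000 -1.0000 0.0000]
Step 1: x=[3.0000 8.0400 13.9800 21.8800] v=[0.0000 0.4000 -0.2000 -1.2000]
Step 2: x=[3.0016 8.1160 14.0384 21.6440] v=[0.0160 0.7600 0.5840 -2.3600]
Step 3: x=[3.0078 8.2243 14.1641 21.3038] v=[0.0618 1.0832 1.2573 -3.4022]
Step 4: x=[3.0226 8.3616 14.3378 20.8780] v=[0.1484 1.3725 1.7373 -4.2581]
Step 5: x=[3.0510 8.5243 14.5341 20.3906] v=[0.2840 1.6274 1.9629 -4.8742]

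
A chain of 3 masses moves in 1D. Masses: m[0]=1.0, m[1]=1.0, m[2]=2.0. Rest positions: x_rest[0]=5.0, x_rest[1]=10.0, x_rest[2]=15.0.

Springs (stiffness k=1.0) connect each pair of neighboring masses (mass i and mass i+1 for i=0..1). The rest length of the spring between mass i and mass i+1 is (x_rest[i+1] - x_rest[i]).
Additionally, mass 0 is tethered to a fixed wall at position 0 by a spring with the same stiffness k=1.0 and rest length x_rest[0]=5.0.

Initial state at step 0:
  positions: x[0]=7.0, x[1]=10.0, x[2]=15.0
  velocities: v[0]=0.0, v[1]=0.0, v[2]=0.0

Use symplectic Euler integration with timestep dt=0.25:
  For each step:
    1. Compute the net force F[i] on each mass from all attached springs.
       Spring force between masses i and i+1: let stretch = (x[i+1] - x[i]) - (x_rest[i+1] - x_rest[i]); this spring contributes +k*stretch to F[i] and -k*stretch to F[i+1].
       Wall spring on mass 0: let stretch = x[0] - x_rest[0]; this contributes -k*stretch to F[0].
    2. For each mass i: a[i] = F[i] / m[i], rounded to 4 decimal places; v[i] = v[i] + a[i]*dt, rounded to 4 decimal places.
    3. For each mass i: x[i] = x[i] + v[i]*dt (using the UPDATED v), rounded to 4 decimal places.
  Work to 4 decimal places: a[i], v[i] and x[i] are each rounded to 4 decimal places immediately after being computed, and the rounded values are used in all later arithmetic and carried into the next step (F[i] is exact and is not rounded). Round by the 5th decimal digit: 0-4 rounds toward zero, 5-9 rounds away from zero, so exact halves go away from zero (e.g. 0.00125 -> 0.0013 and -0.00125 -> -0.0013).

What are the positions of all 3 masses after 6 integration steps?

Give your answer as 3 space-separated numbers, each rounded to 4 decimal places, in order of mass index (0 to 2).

Answer: 3.9646 10.9346 15.1915

Derivation:
Step 0: x=[7.0000 10.0000 15.0000] v=[0.0000 0.0000 0.0000]
Step 1: x=[6.7500 10.1250 15.0000] v=[-1.0000 0.5000 0.0000]
Step 2: x=[6.2891 10.3438 15.0039] v=[-1.8438 0.8750 0.0156]
Step 3: x=[5.6885 10.6004 15.0184] v=[-2.4024 1.0264 0.0581]
Step 4: x=[5.0394 10.8261 15.0511] v=[-2.5966 0.9029 0.1309]
Step 5: x=[4.4370 10.9542 15.1081] v=[-2.4098 0.5125 0.2278]
Step 6: x=[3.9646 10.9346 15.1915] v=[-1.8898 -0.0783 0.3336]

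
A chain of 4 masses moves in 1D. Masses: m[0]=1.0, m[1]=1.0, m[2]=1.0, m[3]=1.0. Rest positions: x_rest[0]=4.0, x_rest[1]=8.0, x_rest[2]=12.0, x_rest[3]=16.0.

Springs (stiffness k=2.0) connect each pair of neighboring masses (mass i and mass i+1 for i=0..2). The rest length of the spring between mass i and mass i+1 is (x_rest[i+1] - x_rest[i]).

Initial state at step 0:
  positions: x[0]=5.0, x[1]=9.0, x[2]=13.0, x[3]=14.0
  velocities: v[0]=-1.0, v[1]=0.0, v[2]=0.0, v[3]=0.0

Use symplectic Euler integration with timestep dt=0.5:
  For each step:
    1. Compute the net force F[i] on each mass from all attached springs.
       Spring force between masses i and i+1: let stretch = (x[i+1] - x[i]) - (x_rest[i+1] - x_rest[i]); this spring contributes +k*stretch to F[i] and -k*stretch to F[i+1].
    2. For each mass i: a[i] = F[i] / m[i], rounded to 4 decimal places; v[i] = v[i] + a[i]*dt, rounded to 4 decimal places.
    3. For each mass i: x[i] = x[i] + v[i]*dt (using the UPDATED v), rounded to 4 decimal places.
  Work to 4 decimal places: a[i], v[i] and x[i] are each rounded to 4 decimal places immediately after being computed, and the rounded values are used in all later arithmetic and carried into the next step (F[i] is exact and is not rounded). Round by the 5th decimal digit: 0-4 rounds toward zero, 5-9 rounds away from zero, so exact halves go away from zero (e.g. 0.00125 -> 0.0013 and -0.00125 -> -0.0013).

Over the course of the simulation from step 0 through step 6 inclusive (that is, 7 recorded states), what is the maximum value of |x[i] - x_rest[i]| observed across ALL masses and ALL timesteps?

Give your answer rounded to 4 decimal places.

Step 0: x=[5.0000 9.0000 13.0000 14.0000] v=[-1.0000 0.0000 0.0000 0.0000]
Step 1: x=[4.5000 9.0000 11.5000 15.5000] v=[-1.0000 0.0000 -3.0000 3.0000]
Step 2: x=[4.2500 8.0000 10.7500 17.0000] v=[-0.5000 -2.0000 -1.5000 3.0000]
Step 3: x=[3.8750 6.5000 11.7500 17.3750] v=[-0.7500 -3.0000 2.0000 0.7500]
Step 4: x=[2.8125 6.3125 12.9375 16.9375] v=[-2.1250 -0.3750 2.3750 -0.8750]
Step 5: x=[1.5000 7.6875 12.8125 16.5000] v=[-2.6250 2.7500 -0.2500 -0.8750]
Step 6: x=[1.2813 8.5313 11.9688 16.2188] v=[-0.4375 1.6875 -1.6875 -0.5625]
Max displacement = 2.7187

Answer: 2.7187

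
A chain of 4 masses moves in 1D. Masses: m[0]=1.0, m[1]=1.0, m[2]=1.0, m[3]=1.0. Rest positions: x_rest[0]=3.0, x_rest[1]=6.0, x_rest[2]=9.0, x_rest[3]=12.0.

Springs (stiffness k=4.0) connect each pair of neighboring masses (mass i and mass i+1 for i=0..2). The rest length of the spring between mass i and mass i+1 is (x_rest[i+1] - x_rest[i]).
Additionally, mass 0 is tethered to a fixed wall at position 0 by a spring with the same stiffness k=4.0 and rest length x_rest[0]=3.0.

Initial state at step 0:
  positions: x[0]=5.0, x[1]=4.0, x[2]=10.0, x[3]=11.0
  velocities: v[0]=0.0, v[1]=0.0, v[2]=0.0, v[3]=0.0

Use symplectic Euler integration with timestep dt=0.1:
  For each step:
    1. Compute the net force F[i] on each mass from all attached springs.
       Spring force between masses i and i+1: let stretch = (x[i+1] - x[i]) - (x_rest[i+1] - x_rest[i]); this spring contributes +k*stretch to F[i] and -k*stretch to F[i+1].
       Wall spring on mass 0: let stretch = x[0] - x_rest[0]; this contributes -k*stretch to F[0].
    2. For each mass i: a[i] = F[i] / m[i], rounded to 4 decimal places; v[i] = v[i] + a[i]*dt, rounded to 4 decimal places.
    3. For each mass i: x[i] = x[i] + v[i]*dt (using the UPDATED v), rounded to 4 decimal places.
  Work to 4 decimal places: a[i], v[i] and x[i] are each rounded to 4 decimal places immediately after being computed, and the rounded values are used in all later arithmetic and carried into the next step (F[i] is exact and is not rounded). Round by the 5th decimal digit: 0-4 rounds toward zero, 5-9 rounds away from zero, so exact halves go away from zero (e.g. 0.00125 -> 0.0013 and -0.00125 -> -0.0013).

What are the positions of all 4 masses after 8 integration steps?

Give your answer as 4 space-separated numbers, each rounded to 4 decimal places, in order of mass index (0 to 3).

Answer: 1.1318 7.9209 7.4106 12.1849

Derivation:
Step 0: x=[5.0000 4.0000 10.0000 11.0000] v=[0.0000 0.0000 0.0000 0.0000]
Step 1: x=[4.7600 4.2800 9.8000 11.0800] v=[-2.4000 2.8000 -2.0000 0.8000]
Step 2: x=[4.3104 4.8000 9.4304 11.2288] v=[-4.4960 5.2000 -3.6960 1.4880]
Step 3: x=[3.7080 5.4856 8.9475 11.4257] v=[-6.0243 6.8563 -4.8288 1.9686]
Step 4: x=[3.0284 6.2386 8.4253 11.6434] v=[-6.7965 7.5300 -5.2223 2.1773]
Step 5: x=[2.3560 6.9507 7.9443 11.8524] v=[-6.7238 7.1206 -4.8097 2.0901]
Step 6: x=[1.7732 7.5187 7.5799 12.0251] v=[-5.8283 5.6802 -3.6439 1.7269]
Step 7: x=[1.3493 7.8594 7.3909 12.1400] v=[-4.2394 3.4065 -1.8903 1.1488]
Step 8: x=[1.1318 7.9209 7.4106 12.1849] v=[-2.1751 0.6151 0.1967 0.4492]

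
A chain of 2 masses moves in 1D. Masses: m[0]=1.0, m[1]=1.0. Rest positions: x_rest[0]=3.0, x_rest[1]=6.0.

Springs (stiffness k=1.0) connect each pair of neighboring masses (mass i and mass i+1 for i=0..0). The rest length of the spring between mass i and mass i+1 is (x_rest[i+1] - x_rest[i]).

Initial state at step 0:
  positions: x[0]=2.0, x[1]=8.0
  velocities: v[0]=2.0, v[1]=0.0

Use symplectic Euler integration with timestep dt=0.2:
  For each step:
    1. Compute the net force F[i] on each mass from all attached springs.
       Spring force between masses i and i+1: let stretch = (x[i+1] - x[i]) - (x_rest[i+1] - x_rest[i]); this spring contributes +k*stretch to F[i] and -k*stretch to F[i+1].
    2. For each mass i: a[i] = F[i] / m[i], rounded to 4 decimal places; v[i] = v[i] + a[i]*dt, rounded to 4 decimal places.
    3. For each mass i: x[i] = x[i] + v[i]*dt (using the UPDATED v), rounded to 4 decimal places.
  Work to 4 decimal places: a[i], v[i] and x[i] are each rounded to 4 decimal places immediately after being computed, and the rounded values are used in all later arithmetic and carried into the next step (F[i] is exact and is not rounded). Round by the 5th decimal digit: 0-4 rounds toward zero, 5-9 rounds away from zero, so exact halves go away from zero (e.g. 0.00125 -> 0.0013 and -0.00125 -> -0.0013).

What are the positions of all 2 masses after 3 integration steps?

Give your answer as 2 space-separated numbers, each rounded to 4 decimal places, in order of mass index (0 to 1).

Answer: 3.8100 7.3900

Derivation:
Step 0: x=[2.0000 8.0000] v=[2.0000 0.0000]
Step 1: x=[2.5200 7.8800] v=[2.6000 -0.6000]
Step 2: x=[3.1344 7.6656] v=[3.0720 -1.0720]
Step 3: x=[3.8100 7.3900] v=[3.3782 -1.3782]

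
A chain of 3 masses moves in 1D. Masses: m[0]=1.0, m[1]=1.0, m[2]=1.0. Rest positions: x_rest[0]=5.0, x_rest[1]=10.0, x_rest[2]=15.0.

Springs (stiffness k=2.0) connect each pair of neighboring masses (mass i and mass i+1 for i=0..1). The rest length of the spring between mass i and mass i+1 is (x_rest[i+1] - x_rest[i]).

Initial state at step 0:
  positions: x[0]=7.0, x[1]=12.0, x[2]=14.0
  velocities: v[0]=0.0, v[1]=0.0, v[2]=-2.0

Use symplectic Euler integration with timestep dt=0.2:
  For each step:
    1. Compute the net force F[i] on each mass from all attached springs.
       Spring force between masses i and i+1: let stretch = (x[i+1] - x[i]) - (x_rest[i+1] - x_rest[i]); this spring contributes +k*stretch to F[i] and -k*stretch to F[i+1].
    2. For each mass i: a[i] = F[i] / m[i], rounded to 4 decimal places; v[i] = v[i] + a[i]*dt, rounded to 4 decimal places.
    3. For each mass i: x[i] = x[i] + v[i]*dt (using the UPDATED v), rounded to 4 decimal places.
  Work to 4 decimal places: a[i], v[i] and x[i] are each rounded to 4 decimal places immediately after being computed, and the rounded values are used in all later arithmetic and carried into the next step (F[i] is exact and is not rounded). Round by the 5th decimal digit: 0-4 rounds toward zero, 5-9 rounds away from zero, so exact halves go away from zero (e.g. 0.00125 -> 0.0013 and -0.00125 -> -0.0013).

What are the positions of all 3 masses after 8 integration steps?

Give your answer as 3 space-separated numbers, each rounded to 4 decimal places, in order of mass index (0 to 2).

Step 0: x=[7.0000 12.0000 14.0000] v=[0.0000 0.0000 -2.0000]
Step 1: x=[7.0000 11.7600 13.8400] v=[0.0000 -1.2000 -0.8000]
Step 2: x=[6.9808 11.3056 13.9136] v=[-0.0960 -2.2720 0.3680]
Step 3: x=[6.9076 10.7139 14.1786] v=[-0.3661 -2.9587 1.3248]
Step 4: x=[6.7389 10.0948 14.5664] v=[-0.8436 -3.0953 1.9389]
Step 5: x=[6.4387 9.5650 14.9965] v=[-1.5012 -2.6490 2.1503]
Step 6: x=[5.9886 9.2196 15.3920] v=[-2.2507 -1.7269 1.9777]
Step 7: x=[5.3969 9.1095 15.6937] v=[-2.9583 -0.5503 1.5087]
Step 8: x=[4.7022 9.2292 15.8687] v=[-3.4733 0.5983 0.8750]

Answer: 4.7022 9.2292 15.8687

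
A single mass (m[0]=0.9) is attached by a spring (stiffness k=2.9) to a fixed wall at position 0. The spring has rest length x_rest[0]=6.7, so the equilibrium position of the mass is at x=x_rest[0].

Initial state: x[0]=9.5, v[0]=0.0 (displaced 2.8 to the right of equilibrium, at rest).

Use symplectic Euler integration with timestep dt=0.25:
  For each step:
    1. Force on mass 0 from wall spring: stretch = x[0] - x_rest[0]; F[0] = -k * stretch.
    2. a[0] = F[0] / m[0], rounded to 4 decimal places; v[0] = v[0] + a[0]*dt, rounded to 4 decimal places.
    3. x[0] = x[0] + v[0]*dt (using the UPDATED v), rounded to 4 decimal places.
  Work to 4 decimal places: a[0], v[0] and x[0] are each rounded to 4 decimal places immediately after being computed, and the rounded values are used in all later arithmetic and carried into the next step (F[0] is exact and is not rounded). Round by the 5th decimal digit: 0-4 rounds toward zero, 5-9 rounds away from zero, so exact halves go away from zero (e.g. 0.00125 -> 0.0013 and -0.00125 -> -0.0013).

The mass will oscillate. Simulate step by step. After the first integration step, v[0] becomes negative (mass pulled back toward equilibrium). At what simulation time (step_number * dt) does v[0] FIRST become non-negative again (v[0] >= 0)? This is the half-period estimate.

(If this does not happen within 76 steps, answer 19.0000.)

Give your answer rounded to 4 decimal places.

Step 0: x=[9.5000] v=[0.0000]
Step 1: x=[8.9361] v=[-2.2556]
Step 2: x=[7.9219] v=[-4.0569]
Step 3: x=[6.6616] v=[-5.0412]
Step 4: x=[5.4090] v=[-5.0103]
Step 5: x=[4.4164] v=[-3.9703]
Step 6: x=[3.8837] v=[-2.1307]
Step 7: x=[3.9182] v=[0.1380]
First v>=0 after going negative at step 7, time=1.7500

Answer: 1.7500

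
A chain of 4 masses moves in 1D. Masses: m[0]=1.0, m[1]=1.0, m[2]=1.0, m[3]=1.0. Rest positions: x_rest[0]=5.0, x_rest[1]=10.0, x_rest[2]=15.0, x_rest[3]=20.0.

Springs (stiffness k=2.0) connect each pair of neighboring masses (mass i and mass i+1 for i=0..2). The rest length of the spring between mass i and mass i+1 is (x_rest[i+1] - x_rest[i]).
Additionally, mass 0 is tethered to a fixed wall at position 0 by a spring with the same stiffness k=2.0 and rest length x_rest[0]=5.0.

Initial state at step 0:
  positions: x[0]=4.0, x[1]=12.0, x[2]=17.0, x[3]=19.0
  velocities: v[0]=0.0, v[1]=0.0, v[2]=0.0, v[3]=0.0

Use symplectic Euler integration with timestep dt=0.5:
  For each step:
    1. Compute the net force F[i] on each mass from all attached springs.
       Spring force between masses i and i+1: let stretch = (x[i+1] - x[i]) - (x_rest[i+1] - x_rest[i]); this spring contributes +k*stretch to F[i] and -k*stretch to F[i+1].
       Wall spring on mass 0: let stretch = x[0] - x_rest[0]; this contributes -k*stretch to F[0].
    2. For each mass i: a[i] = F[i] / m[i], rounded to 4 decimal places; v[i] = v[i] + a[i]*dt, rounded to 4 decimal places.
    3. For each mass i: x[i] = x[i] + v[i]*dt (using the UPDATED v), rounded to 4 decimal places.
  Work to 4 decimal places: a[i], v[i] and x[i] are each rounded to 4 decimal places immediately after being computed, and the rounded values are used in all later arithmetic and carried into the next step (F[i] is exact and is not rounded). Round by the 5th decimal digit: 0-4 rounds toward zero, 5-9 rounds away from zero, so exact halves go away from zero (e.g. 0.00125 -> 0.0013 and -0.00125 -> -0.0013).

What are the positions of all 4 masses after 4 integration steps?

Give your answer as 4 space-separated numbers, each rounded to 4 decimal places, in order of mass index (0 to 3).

Answer: 3.3125 10.1250 15.8125 20.5625

Derivation:
Step 0: x=[4.0000 12.0000 17.0000 19.0000] v=[0.0000 0.0000 0.0000 0.0000]
Step 1: x=[6.0000 10.5000 15.5000 20.5000] v=[4.0000 -3.0000 -3.0000 3.0000]
Step 2: x=[7.2500 9.2500 14.0000 22.0000] v=[2.5000 -2.5000 -3.0000 3.0000]
Step 3: x=[5.8750 9.3750 14.1250 22.0000] v=[-2.7500 0.2500 0.2500 0.0000]
Step 4: x=[3.3125 10.1250 15.8125 20.5625] v=[-5.1250 1.5000 3.3750 -2.8750]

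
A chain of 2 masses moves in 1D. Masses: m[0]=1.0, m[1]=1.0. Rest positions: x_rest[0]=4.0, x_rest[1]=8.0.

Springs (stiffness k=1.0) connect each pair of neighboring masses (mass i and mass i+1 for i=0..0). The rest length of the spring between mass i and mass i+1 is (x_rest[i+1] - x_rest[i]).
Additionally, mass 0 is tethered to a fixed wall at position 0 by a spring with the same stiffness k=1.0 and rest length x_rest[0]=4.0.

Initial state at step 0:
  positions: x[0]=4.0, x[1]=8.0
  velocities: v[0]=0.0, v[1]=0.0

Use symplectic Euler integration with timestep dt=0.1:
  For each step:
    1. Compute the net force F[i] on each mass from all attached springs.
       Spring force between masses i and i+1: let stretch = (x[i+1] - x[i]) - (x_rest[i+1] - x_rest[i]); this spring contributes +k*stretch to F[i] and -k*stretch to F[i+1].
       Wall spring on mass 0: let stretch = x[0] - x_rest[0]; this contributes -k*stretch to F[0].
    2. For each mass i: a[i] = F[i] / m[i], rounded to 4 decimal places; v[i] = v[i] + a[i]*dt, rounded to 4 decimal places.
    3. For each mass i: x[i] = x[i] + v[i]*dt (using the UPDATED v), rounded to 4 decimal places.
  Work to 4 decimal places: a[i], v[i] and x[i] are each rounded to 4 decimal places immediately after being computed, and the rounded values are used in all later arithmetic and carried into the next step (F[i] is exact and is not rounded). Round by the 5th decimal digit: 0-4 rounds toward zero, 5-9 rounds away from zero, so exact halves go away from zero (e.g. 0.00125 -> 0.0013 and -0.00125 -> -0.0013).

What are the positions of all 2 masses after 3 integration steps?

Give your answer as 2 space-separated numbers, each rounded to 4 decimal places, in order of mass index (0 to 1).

Answer: 4.0000 8.0000

Derivation:
Step 0: x=[4.0000 8.0000] v=[0.0000 0.0000]
Step 1: x=[4.0000 8.0000] v=[0.0000 0.0000]
Step 2: x=[4.0000 8.0000] v=[0.0000 0.0000]
Step 3: x=[4.0000 8.0000] v=[0.0000 0.0000]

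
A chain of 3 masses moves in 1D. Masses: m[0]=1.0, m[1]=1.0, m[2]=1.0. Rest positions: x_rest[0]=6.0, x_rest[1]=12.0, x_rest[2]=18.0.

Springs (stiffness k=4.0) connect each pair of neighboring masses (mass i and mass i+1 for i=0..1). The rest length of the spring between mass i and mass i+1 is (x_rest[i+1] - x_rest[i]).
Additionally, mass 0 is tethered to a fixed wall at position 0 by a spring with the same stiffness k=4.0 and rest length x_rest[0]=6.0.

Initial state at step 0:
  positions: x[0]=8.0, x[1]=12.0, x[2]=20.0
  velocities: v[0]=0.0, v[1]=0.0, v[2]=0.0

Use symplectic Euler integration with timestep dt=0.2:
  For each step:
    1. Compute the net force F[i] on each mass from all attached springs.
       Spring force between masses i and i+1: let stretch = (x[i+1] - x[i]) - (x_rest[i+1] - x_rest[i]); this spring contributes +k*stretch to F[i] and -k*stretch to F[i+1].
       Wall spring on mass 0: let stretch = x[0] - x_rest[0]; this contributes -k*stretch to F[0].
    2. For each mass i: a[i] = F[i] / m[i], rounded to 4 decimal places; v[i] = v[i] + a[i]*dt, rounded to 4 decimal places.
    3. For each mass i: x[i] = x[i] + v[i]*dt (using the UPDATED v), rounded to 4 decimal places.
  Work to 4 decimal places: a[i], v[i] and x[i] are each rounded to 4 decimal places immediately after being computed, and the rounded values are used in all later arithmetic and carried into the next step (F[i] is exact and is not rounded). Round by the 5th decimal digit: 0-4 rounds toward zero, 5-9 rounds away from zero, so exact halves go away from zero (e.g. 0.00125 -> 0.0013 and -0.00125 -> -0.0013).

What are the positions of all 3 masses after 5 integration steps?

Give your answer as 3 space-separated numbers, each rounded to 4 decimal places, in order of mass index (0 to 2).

Step 0: x=[8.0000 12.0000 20.0000] v=[0.0000 0.0000 0.0000]
Step 1: x=[7.3600 12.6400 19.6800] v=[-3.2000 3.2000 -1.6000]
Step 2: x=[6.3872 13.5616 19.1936] v=[-4.8640 4.6080 -2.4320]
Step 3: x=[5.5404 14.2364 18.7661] v=[-4.2342 3.3741 -2.1376]
Step 4: x=[5.1985 14.2446 18.5738] v=[-1.7097 0.0411 -0.9614]
Step 5: x=[5.4722 13.4981 18.6488] v=[1.3684 -3.7324 0.3752]

Answer: 5.4722 13.4981 18.6488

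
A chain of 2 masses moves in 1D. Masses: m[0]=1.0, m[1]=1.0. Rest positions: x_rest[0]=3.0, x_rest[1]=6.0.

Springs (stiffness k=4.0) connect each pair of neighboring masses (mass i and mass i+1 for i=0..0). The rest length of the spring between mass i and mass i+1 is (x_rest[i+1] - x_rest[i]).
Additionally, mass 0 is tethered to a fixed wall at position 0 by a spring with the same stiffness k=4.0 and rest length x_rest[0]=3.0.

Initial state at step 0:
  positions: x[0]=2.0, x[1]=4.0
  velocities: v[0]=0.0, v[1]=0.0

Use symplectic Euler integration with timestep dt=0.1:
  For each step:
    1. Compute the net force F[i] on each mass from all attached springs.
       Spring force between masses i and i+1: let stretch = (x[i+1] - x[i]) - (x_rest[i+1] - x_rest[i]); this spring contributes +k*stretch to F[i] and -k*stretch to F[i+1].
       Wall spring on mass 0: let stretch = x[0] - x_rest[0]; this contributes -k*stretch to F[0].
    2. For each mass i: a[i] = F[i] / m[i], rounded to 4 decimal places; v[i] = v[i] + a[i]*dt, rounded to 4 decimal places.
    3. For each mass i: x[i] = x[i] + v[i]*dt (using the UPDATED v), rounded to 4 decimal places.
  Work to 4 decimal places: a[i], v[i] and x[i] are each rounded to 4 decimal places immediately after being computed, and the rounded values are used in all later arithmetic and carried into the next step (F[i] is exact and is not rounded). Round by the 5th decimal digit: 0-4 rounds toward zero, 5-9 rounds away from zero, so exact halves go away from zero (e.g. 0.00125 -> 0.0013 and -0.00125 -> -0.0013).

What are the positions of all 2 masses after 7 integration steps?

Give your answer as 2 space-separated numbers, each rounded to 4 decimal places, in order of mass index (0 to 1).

Step 0: x=[2.0000 4.0000] v=[0.0000 0.0000]
Step 1: x=[2.0000 4.0400] v=[0.0000 0.4000]
Step 2: x=[2.0016 4.1184] v=[0.0160 0.7840]
Step 3: x=[2.0078 4.2321] v=[0.0621 1.1373]
Step 4: x=[2.0227 4.3769] v=[0.1487 1.4476]
Step 5: x=[2.0508 4.5475] v=[0.2813 1.7059]
Step 6: x=[2.0968 4.7382] v=[0.4597 1.9072]
Step 7: x=[2.1646 4.9433] v=[0.6775 2.0506]

Answer: 2.1646 4.9433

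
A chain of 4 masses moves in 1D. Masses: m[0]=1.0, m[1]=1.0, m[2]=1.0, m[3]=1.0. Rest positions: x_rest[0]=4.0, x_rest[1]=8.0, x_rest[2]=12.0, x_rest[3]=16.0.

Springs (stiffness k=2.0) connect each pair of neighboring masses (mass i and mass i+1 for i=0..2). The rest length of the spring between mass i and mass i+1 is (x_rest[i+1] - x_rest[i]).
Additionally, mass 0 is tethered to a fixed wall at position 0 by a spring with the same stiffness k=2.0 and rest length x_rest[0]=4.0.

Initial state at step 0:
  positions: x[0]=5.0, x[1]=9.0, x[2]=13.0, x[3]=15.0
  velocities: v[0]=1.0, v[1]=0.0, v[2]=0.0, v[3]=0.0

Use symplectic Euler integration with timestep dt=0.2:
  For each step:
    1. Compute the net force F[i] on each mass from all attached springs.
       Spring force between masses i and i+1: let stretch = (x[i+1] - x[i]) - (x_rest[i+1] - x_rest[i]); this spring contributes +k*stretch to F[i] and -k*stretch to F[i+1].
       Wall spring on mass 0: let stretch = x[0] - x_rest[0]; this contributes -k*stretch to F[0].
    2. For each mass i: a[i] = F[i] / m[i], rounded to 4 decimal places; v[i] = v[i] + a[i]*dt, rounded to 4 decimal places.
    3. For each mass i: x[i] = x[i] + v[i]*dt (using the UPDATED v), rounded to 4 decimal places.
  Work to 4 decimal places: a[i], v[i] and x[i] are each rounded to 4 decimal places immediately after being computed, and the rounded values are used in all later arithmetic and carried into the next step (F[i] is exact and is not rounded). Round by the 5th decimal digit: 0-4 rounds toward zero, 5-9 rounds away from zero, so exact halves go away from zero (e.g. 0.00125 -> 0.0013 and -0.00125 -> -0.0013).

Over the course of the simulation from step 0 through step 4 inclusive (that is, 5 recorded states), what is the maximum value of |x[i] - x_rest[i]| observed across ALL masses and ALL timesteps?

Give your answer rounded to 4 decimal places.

Step 0: x=[5.0000 9.0000 13.0000 15.0000] v=[1.0000 0.0000 0.0000 0.0000]
Step 1: x=[5.1200 9.0000 12.8400 15.1600] v=[0.6000 0.0000 -0.8000 0.8000]
Step 2: x=[5.1408 8.9968 12.5584 15.4544] v=[0.1040 -0.0160 -1.4080 1.4720]
Step 3: x=[5.0588 8.9700 12.2236 15.8371] v=[-0.4099 -0.1338 -1.6742 1.9136]
Step 4: x=[4.8850 8.8906 11.9176 16.2507] v=[-0.8689 -0.3968 -1.5302 2.0682]
Max displacement = 1.1408

Answer: 1.1408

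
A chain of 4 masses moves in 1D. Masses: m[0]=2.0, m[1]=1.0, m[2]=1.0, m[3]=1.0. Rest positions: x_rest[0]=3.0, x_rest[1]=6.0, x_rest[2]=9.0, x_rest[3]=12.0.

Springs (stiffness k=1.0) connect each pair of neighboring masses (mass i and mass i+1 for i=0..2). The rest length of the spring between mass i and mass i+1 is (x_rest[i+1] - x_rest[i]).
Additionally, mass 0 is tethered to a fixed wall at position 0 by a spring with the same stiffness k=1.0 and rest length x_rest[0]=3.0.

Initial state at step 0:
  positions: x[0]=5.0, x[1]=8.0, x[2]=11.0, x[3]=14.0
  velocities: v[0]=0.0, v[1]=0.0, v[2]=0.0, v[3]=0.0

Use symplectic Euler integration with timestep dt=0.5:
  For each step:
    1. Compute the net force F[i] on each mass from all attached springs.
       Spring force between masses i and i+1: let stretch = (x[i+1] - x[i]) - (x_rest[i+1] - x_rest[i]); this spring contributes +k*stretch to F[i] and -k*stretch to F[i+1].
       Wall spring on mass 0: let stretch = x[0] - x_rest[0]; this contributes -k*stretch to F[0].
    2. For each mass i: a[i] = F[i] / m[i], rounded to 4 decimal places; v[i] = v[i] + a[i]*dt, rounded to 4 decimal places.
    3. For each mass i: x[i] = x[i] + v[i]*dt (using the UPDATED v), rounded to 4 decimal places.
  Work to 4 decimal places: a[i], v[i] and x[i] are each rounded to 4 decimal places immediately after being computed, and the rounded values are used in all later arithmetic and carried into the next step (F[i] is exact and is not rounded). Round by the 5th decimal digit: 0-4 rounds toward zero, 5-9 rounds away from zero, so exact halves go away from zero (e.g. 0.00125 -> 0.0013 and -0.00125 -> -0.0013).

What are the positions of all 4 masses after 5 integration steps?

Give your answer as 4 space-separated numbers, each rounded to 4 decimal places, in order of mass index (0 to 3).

Answer: 2.8796 6.8506 10.7192 13.9707

Derivation:
Step 0: x=[5.0000 8.0000 11.0000 14.0000] v=[0.0000 0.0000 0.0000 0.0000]
Step 1: x=[4.7500 8.0000 11.0000 14.0000] v=[-0.5000 0.0000 0.0000 0.0000]
Step 2: x=[4.3125 7.9375 11.0000 14.0000] v=[-0.8750 -0.1250 0.0000 0.0000]
Step 3: x=[3.7891 7.7344 10.9844 14.0000] v=[-1.0469 -0.4063 -0.0313 0.0000]
Step 4: x=[3.2852 7.3574 10.9102 13.9961] v=[-1.0079 -0.7540 -0.1485 -0.0078]
Step 5: x=[2.8796 6.8506 10.7192 13.9707] v=[-0.8112 -1.0137 -0.3820 -0.0508]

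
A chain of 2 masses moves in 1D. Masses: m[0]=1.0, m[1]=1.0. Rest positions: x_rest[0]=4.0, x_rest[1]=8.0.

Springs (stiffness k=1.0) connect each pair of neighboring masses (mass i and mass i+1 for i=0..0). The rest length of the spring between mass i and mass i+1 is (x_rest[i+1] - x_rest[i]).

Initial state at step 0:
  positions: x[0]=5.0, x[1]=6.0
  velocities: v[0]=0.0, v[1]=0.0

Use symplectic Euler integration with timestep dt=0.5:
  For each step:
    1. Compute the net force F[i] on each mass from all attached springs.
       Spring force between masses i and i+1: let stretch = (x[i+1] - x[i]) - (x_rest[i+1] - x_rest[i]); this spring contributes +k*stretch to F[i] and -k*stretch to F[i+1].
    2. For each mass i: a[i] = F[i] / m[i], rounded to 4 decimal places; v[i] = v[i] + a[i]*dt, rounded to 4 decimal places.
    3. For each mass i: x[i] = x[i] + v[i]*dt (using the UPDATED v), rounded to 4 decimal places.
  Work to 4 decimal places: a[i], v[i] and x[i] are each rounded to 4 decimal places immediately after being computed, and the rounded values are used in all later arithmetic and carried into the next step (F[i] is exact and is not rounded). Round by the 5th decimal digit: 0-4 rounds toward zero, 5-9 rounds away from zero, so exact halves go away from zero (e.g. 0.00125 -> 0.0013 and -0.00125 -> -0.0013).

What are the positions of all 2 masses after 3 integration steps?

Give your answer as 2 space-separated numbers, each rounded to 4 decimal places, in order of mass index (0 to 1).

Answer: 2.1875 8.8125

Derivation:
Step 0: x=[5.0000 6.0000] v=[0.0000 0.0000]
Step 1: x=[4.2500 6.7500] v=[-1.5000 1.5000]
Step 2: x=[3.1250 7.8750] v=[-2.2500 2.2500]
Step 3: x=[2.1875 8.8125] v=[-1.8750 1.8750]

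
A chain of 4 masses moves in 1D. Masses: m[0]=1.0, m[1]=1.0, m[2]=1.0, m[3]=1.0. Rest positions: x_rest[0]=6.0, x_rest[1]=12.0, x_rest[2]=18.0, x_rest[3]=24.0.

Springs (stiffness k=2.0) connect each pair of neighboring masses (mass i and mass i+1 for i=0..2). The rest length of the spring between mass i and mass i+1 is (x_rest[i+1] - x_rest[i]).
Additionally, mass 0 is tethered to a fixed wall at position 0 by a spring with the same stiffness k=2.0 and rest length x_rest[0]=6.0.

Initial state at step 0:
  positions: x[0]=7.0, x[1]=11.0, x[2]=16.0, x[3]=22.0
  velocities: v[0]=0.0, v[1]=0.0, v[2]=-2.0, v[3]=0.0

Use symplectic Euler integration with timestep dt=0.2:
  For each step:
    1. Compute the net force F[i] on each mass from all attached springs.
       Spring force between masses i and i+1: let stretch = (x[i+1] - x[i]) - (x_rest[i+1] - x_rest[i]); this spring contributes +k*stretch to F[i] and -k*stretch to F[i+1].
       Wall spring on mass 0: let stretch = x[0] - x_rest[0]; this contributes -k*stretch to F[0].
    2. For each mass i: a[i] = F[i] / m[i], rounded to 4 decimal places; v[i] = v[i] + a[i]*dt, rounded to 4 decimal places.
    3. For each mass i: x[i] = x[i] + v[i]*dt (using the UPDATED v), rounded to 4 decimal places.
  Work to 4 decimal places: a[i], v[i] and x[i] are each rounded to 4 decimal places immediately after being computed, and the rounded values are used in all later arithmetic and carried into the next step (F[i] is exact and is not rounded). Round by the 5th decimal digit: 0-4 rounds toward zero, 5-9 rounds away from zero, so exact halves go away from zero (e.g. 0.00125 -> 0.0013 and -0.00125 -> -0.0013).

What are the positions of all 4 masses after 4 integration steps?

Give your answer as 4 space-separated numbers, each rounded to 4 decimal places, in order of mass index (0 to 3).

Step 0: x=[7.0000 11.0000 16.0000 22.0000] v=[0.0000 0.0000 -2.0000 0.0000]
Step 1: x=[6.7600 11.0800 15.6800 22.0000] v=[-1.2000 0.4000 -1.6000 0.0000]
Step 2: x=[6.3248 11.1824 15.4976 21.9744] v=[-2.1760 0.5120 -0.9120 -0.1280]
Step 3: x=[5.7722 11.2414 15.4881 21.9107] v=[-2.7629 0.2950 -0.0474 -0.3187]
Step 4: x=[5.1954 11.2026 15.6527 21.8132] v=[-2.8841 -0.1940 0.8230 -0.4877]

Answer: 5.1954 11.2026 15.6527 21.8132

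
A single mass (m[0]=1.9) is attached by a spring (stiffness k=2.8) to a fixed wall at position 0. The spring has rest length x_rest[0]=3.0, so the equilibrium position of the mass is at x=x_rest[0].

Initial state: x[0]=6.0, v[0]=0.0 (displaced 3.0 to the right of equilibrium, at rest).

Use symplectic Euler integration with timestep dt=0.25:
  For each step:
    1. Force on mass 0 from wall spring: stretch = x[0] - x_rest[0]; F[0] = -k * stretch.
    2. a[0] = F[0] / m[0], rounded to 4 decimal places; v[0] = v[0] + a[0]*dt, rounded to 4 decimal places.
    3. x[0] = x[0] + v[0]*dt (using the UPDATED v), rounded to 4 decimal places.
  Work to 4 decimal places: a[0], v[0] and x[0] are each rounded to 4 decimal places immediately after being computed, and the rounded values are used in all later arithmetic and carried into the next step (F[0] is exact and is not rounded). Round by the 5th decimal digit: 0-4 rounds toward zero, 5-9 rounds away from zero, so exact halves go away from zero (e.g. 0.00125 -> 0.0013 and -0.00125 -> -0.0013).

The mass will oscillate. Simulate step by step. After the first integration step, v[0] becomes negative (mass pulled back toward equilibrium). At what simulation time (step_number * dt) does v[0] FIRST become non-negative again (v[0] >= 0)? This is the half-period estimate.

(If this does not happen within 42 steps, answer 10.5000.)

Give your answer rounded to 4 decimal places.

Answer: 2.7500

Derivation:
Step 0: x=[6.0000] v=[0.0000]
Step 1: x=[5.7237] v=[-1.1053]
Step 2: x=[5.1965] v=[-2.1088]
Step 3: x=[4.4670] v=[-2.9180]
Step 4: x=[3.6024] v=[-3.4585]
Step 5: x=[2.6823] v=[-3.6804]
Step 6: x=[1.7915] v=[-3.5634]
Step 7: x=[1.0120] v=[-3.1182]
Step 8: x=[0.4156] v=[-2.3858]
Step 9: x=[0.0572] v=[-1.4337]
Step 10: x=[-0.0302] v=[-0.3495]
Step 11: x=[0.1615] v=[0.7669]
First v>=0 after going negative at step 11, time=2.7500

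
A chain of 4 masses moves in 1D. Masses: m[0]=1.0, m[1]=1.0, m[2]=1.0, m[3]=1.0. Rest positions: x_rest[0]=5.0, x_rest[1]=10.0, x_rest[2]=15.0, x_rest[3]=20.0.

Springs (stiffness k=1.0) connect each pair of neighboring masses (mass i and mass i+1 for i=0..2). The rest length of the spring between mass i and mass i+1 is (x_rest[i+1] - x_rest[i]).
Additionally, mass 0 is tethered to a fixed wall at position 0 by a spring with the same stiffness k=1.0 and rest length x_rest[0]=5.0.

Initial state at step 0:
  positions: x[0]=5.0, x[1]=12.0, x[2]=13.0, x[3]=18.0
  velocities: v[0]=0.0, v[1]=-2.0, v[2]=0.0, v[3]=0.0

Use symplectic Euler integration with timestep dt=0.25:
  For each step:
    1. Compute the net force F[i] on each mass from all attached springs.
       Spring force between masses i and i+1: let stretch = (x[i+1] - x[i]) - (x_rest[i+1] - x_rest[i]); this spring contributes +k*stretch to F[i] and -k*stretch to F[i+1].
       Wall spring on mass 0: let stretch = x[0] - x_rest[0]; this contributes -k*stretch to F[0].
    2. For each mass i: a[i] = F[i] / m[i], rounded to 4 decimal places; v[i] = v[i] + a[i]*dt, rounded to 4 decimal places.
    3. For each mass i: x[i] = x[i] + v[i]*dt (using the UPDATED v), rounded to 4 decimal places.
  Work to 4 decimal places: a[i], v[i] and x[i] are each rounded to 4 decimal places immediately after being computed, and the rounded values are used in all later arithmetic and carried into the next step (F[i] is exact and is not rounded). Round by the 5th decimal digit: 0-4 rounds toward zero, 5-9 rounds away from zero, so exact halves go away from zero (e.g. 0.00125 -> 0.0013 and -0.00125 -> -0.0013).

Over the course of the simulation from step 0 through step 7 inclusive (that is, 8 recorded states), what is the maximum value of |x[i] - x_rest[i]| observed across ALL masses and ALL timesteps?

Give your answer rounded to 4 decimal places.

Answer: 3.4482

Derivation:
Step 0: x=[5.0000 12.0000 13.0000 18.0000] v=[0.0000 -2.0000 0.0000 0.0000]
Step 1: x=[5.1250 11.1250 13.2500 18.0000] v=[0.5000 -3.5000 1.0000 0.0000]
Step 2: x=[5.3047 10.0078 13.6641 18.0156] v=[0.7188 -4.4688 1.6563 0.0625]
Step 3: x=[5.4468 8.8252 14.1216 18.0718] v=[0.5684 -4.7305 1.8301 0.2246]
Step 4: x=[5.4596 7.7625 14.4950 18.1936] v=[0.0513 -4.2510 1.4936 0.4871]
Step 5: x=[5.2751 6.9766 14.6788 18.3967] v=[-0.7379 -3.1436 0.7351 0.8125]
Step 6: x=[4.8673 6.5658 14.6136 18.6800] v=[-1.6313 -1.6434 -0.2610 1.1330]
Step 7: x=[4.2614 6.5518 14.2995 19.0216] v=[-2.4235 -0.0561 -1.2564 1.3664]
Max displacement = 3.4482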